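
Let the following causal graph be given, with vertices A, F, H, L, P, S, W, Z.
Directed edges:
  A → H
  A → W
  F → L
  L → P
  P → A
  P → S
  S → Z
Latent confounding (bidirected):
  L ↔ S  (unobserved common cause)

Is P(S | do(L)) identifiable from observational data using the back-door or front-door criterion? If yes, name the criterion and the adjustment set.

P(S|do(L)): frontdoor, adjust for {P}.

desc(L)\{L}={A,H,P,S,W,Z}; candidates ⊆ {F}.
L↔S: latent back-door arc(s) into L.
size 0: {}; under {} L still reaches {F,S,Z} ∋ S.
size 1: {F}; under {F} L still reaches {S,Z} ∋ S.
L↔S cannot be blocked by any observed set — no back-door set.
{P}: (i) intercepts every directed L→S path; (ii) no back-door L→{P}; (iii) {L} blocks every back-door {P}→S. Front-door holds.
P(S|do(L)) = Σ_{P} P(P|L) Σ_{L'} P(S|P,L')P(L').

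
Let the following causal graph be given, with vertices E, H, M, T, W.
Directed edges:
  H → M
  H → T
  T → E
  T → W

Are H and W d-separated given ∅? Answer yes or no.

Bayes-Ball from H | ∅ reaches {E,M,T,W}.
W ∈ reach(H|∅) ⇒ H ⊥̸ W | ∅.

No — H and W are d-connected given ∅.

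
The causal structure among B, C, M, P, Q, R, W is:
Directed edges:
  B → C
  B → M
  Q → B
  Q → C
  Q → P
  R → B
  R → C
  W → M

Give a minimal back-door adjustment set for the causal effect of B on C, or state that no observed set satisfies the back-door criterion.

B→C: minimal back-door set {Q, R}.

desc(B)\{B}={C,M}; candidates ⊆ {P,Q,R,W}.
size 0: {}; under {} B still reaches {C,P,Q,R} ∋ C.
size 1: {P}, {Q}, {R} …(+1); under {P} B still reaches {C,Q,R} ∋ C.
{Q,R}: B⊥C given {Q,R} in G with B→· removed — back-door holds.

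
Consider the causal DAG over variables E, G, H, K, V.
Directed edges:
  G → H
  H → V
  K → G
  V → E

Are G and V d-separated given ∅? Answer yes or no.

No — G and V are d-connected given ∅.

Bayes-Ball from G | ∅ reaches {E,H,K,V}.
V ∈ reach(G|∅) ⇒ G ⊥̸ V | ∅.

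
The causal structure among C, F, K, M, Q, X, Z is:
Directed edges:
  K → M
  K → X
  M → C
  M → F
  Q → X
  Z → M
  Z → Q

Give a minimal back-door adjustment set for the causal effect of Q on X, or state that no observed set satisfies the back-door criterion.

Q→X: minimal back-door set ∅.

desc(Q)\{Q}={X}; candidates ⊆ {C,F,K,M,Z}.
∅: Q⊥X given ∅ in G with Q→· removed — back-door holds.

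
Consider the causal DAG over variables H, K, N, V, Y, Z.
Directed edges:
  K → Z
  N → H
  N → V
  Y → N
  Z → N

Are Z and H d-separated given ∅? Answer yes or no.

No — Z and H are d-connected given ∅.

Bayes-Ball from Z | ∅ reaches {H,K,N,V}.
H ∈ reach(Z|∅) ⇒ Z ⊥̸ H | ∅.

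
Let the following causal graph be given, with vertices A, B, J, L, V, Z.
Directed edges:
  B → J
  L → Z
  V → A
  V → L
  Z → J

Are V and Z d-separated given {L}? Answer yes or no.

Bayes-Ball from V | {L} reaches {A}.
Z ∉ reach(V|{L}) ⇒ V ⊥ Z | {L}.

Yes — V ⊥ Z | {L}.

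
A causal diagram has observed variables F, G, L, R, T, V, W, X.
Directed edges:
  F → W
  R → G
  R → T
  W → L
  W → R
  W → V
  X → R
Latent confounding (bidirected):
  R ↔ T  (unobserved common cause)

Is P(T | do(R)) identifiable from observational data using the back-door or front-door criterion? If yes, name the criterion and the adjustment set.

P(T|do(R)): not identifiable (no BD/FD set).

desc(R)\{R}={G,T}; candidates ⊆ {F,L,V,W,X}.
R↔T: latent back-door arc(s) into R.
size 0: {}; under {} R still reaches {F,L,T,V,W,X} ∋ T.
size 1: {F}, {L}, {V} …(+2); under {F} R still reaches {L,T,V,W,X} ∋ T.
size 2: {F,L}, {F,V}, {F,W} …(+7); under {F,L} R still reaches {T,V,W,X} ∋ T.
R↔T cannot be blocked by any observed set — no back-door set.
No mediator lies on a directed R→…→T path.
Neither criterion identifies P(T|do(R)) in this graph.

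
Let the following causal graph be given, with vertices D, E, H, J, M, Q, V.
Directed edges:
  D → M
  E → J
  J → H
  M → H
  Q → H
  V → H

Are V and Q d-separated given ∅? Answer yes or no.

Bayes-Ball from V | ∅ reaches {H}.
Q ∉ reach(V|∅) ⇒ V ⊥ Q | ∅.

Yes — V ⊥ Q | ∅.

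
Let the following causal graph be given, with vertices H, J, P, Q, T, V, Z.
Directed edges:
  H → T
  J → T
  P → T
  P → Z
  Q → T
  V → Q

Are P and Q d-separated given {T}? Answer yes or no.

No — P and Q are d-connected given {T}.

Bayes-Ball from P | {T} reaches {H,J,Q,V,Z}.
Q ∈ reach(P|{T}) ⇒ P ⊥̸ Q | {T}.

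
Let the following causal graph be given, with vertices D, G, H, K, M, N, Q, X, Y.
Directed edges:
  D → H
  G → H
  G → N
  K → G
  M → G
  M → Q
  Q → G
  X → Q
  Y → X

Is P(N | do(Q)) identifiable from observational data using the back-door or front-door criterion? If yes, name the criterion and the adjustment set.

desc(Q)\{Q}={G,H,N}; candidates ⊆ {D,K,M,X,Y}.
size 0: {}; under {} Q still reaches {G,H,M,N,X,Y} ∋ N.
{M}: Q⊥N given {M} in G with Q→· removed — back-door holds.
P(N|do(Q)) = Σ_{M} P(N|Q,M)·P(M).

P(N|do(Q)): backdoor, adjust for {M}.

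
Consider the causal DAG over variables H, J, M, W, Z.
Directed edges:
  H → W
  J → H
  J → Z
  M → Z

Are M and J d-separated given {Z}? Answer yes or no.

Bayes-Ball from M | {Z} reaches {H,J,W}.
J ∈ reach(M|{Z}) ⇒ M ⊥̸ J | {Z}.

No — M and J are d-connected given {Z}.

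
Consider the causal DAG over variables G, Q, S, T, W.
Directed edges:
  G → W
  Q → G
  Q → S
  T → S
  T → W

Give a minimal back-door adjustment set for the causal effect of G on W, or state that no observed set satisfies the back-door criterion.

G→W: minimal back-door set ∅.

desc(G)\{G}={W}; candidates ⊆ {Q,S,T}.
∅: G⊥W given ∅ in G with G→· removed — back-door holds.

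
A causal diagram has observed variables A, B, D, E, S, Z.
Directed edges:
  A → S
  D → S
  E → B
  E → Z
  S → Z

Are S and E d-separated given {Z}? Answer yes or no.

Bayes-Ball from S | {Z} reaches {A,B,D,E}.
E ∈ reach(S|{Z}) ⇒ S ⊥̸ E | {Z}.

No — S and E are d-connected given {Z}.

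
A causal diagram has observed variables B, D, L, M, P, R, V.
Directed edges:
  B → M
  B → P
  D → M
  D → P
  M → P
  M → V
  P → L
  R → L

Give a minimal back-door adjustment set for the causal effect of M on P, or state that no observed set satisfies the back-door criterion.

desc(M)\{M}={L,P,V}; candidates ⊆ {B,D,R}.
size 0: {}; under {} M still reaches {B,D,L,P} ∋ P.
size 1: {B}, {D}, {R}; under {B} M still reaches {D,L,P} ∋ P.
{B,D}: M⊥P given {B,D} in G with M→· removed — back-door holds.

M→P: minimal back-door set {B, D}.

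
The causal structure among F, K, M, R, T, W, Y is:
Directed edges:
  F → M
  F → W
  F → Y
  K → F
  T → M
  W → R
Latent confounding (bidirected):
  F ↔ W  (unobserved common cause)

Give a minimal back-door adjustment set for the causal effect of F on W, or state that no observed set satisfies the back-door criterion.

F→W: no observed back-door set.

desc(F)\{F}={M,R,W,Y}; candidates ⊆ {K,T}.
F↔W: latent back-door arc(s) into F.
size 0: {}; under {} F still reaches {K,R,W} ∋ W.
size 1: {K}, {T}; under {K} F still reaches {R,W} ∋ W.
size 2: {K,T}; under {K,T} F still reaches {R,W} ∋ W.
F↔W cannot be blocked by any observed set — no back-door set.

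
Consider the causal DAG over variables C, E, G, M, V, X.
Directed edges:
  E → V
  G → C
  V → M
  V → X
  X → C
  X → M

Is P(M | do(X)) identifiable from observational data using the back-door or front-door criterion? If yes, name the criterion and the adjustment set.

P(M|do(X)): backdoor, adjust for {V}.

desc(X)\{X}={C,M}; candidates ⊆ {E,G,V}.
size 0: {}; under {} X still reaches {E,M,V} ∋ M.
{V}: X⊥M given {V} in G with X→· removed — back-door holds.
P(M|do(X)) = Σ_{V} P(M|X,V)·P(V).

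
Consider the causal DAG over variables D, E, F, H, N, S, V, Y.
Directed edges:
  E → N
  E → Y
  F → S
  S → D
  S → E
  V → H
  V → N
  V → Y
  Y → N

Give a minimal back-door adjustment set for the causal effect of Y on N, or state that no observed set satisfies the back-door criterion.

Y→N: minimal back-door set {E, V}.

desc(Y)\{Y}={N}; candidates ⊆ {D,E,F,H,S,V}.
size 0: {}; under {} Y still reaches {D,E,F,H,N,S,V} ∋ N.
size 1: {D}, {E}, {F} …(+3); under {D} Y still reaches {E,F,H,N,S,V} ∋ N.
{E,V}: Y⊥N given {E,V} in G with Y→· removed — back-door holds.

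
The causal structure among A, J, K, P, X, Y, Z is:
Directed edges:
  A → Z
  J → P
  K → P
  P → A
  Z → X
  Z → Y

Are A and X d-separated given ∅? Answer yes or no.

No — A and X are d-connected given ∅.

Bayes-Ball from A | ∅ reaches {J,K,P,X,Y,Z}.
X ∈ reach(A|∅) ⇒ A ⊥̸ X | ∅.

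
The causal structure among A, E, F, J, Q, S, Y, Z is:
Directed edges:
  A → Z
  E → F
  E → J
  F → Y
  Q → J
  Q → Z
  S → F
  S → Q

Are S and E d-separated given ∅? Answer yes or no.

Yes — S ⊥ E | ∅.

Bayes-Ball from S | ∅ reaches {F,J,Q,Y,Z}.
E ∉ reach(S|∅) ⇒ S ⊥ E | ∅.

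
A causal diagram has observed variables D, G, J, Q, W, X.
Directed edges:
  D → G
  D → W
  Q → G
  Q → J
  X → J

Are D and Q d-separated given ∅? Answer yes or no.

Yes — D ⊥ Q | ∅.

Bayes-Ball from D | ∅ reaches {G,W}.
Q ∉ reach(D|∅) ⇒ D ⊥ Q | ∅.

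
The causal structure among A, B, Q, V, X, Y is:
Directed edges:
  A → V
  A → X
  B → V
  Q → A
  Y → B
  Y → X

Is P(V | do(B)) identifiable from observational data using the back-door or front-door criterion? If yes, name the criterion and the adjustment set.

P(V|do(B)): backdoor, adjust for ∅.

desc(B)\{B}={V}; candidates ⊆ {A,Q,X,Y}.
∅: B⊥V given ∅ in G with B→· removed — back-door holds.
P(V|do(B)) = P(V|B) — no adjustment needed.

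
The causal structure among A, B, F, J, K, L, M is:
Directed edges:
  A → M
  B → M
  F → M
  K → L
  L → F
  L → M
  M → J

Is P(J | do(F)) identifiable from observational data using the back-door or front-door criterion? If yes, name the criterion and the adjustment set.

desc(F)\{F}={J,M}; candidates ⊆ {A,B,K,L}.
size 0: {}; under {} F still reaches {J,K,L,M} ∋ J.
{L}: F⊥J given {L} in G with F→· removed — back-door holds.
P(J|do(F)) = Σ_{L} P(J|F,L)·P(L).

P(J|do(F)): backdoor, adjust for {L}.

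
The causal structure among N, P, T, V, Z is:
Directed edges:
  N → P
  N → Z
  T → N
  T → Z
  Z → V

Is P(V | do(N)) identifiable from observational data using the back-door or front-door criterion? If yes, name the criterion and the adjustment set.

P(V|do(N)): backdoor, adjust for {T}.

desc(N)\{N}={P,V,Z}; candidates ⊆ {T}.
size 0: {}; under {} N still reaches {T,V,Z} ∋ V.
{T}: N⊥V given {T} in G with N→· removed — back-door holds.
P(V|do(N)) = Σ_{T} P(V|N,T)·P(T).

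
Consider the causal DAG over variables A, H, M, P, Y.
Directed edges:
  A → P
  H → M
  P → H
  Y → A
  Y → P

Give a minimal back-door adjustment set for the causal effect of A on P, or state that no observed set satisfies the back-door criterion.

desc(A)\{A}={H,M,P}; candidates ⊆ {Y}.
size 0: {}; under {} A still reaches {H,M,P,Y} ∋ P.
{Y}: A⊥P given {Y} in G with A→· removed — back-door holds.

A→P: minimal back-door set {Y}.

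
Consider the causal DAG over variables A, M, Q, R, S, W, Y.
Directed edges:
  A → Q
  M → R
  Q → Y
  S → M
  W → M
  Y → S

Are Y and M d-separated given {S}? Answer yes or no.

Yes — Y ⊥ M | {S}.

Bayes-Ball from Y | {S} reaches {A,Q}.
M ∉ reach(Y|{S}) ⇒ Y ⊥ M | {S}.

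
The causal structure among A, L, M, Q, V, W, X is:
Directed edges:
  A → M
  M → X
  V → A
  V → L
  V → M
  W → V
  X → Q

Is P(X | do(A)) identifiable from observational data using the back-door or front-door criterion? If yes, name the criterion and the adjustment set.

P(X|do(A)): backdoor, adjust for {V}.

desc(A)\{A}={M,Q,X}; candidates ⊆ {L,V,W}.
size 0: {}; under {} A still reaches {L,M,Q,V,W,X} ∋ X.
{V}: A⊥X given {V} in G with A→· removed — back-door holds.
P(X|do(A)) = Σ_{V} P(X|A,V)·P(V).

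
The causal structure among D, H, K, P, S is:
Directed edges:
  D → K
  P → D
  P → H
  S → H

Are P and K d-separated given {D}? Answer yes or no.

Bayes-Ball from P | {D} reaches {H}.
K ∉ reach(P|{D}) ⇒ P ⊥ K | {D}.

Yes — P ⊥ K | {D}.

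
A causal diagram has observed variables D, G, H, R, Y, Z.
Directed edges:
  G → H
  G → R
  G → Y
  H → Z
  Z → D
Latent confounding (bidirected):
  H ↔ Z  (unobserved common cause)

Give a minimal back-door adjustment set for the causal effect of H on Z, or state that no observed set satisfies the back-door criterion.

H→Z: no observed back-door set.

desc(H)\{H}={D,Z}; candidates ⊆ {G,R,Y}.
H↔Z: latent back-door arc(s) into H.
size 0: {}; under {} H still reaches {D,G,R,Y,Z} ∋ Z.
size 1: {G}, {R}, {Y}; under {G} H still reaches {D,Z} ∋ Z.
size 2: {G,R}, {G,Y}, {R,Y}; under {G,R} H still reaches {D,Z} ∋ Z.
H↔Z cannot be blocked by any observed set — no back-door set.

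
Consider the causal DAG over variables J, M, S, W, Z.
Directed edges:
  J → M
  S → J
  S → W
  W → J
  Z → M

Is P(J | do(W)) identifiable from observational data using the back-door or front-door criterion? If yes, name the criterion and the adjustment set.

P(J|do(W)): backdoor, adjust for {S}.

desc(W)\{W}={J,M}; candidates ⊆ {S,Z}.
size 0: {}; under {} W still reaches {J,M,S} ∋ J.
{S}: W⊥J given {S} in G with W→· removed — back-door holds.
P(J|do(W)) = Σ_{S} P(J|W,S)·P(S).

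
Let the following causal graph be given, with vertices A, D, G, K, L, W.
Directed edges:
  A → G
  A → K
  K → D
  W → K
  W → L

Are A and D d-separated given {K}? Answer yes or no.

Bayes-Ball from A | {K} reaches {G,L,W}.
D ∉ reach(A|{K}) ⇒ A ⊥ D | {K}.

Yes — A ⊥ D | {K}.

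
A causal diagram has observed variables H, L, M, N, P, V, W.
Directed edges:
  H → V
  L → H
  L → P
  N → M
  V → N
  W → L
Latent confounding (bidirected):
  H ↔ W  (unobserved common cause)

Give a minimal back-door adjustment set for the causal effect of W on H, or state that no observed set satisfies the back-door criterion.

desc(W)\{W}={H,L,M,N,P,V}; candidates ⊆ {—}.
W↔H: latent back-door arc(s) into W.
size 0: {}; under {} W still reaches {H,M,N,V} ∋ H.
W↔H cannot be blocked by any observed set — no back-door set.

W→H: no observed back-door set.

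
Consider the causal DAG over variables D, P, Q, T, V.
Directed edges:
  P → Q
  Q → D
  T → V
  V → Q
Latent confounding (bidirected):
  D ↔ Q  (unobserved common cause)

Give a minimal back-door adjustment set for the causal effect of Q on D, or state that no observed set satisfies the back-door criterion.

Q→D: no observed back-door set.

desc(Q)\{Q}={D}; candidates ⊆ {P,T,V}.
Q↔D: latent back-door arc(s) into Q.
size 0: {}; under {} Q still reaches {D,P,T,V} ∋ D.
size 1: {P}, {T}, {V}; under {P} Q still reaches {D,T,V} ∋ D.
size 2: {P,T}, {P,V}, {T,V}; under {P,T} Q still reaches {D,V} ∋ D.
Q↔D cannot be blocked by any observed set — no back-door set.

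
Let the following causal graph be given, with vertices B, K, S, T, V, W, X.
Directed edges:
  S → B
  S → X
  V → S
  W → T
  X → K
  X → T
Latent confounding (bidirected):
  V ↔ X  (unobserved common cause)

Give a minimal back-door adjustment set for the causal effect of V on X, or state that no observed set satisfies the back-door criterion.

desc(V)\{V}={B,K,S,T,X}; candidates ⊆ {W}.
V↔X: latent back-door arc(s) into V.
size 0: {}; under {} V still reaches {K,T,X} ∋ X.
size 1: {W}; under {W} V still reaches {K,T,X} ∋ X.
V↔X cannot be blocked by any observed set — no back-door set.

V→X: no observed back-door set.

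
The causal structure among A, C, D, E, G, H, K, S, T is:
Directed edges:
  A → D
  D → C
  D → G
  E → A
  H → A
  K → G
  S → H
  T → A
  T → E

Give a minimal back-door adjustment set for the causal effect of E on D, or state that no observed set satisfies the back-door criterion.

E→D: minimal back-door set {T}.

desc(E)\{E}={A,C,D,G}; candidates ⊆ {H,K,S,T}.
size 0: {}; under {} E still reaches {A,C,D,G,T} ∋ D.
{T}: E⊥D given {T} in G with E→· removed — back-door holds.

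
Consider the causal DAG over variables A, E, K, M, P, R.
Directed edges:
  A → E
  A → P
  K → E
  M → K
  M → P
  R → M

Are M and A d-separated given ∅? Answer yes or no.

Yes — M ⊥ A | ∅.

Bayes-Ball from M | ∅ reaches {E,K,P,R}.
A ∉ reach(M|∅) ⇒ M ⊥ A | ∅.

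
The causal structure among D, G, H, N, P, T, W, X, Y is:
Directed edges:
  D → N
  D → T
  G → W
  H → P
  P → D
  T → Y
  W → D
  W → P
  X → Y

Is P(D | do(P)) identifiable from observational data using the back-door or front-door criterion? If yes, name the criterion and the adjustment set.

desc(P)\{P}={D,N,T,Y}; candidates ⊆ {G,H,W,X}.
size 0: {}; under {} P still reaches {D,G,H,N,T,W,Y} ∋ D.
{W}: P⊥D given {W} in G with P→· removed — back-door holds.
P(D|do(P)) = Σ_{W} P(D|P,W)·P(W).

P(D|do(P)): backdoor, adjust for {W}.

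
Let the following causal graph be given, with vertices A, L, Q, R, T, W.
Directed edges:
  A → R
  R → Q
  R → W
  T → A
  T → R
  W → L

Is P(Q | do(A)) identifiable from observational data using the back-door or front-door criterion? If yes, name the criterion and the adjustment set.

P(Q|do(A)): backdoor, adjust for {T}.

desc(A)\{A}={L,Q,R,W}; candidates ⊆ {T}.
size 0: {}; under {} A still reaches {L,Q,R,T,W} ∋ Q.
{T}: A⊥Q given {T} in G with A→· removed — back-door holds.
P(Q|do(A)) = Σ_{T} P(Q|A,T)·P(T).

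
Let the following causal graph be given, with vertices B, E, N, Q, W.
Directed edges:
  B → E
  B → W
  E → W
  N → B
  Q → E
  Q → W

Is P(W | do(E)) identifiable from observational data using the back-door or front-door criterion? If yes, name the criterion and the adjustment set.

desc(E)\{E}={W}; candidates ⊆ {B,N,Q}.
size 0: {}; under {} E still reaches {B,N,Q,W} ∋ W.
size 1: {B}, {N}, {Q}; under {B} E still reaches {Q,W} ∋ W.
{B,Q}: E⊥W given {B,Q} in G with E→· removed — back-door holds.
P(W|do(E)) = Σ_{B,Q} P(W|E,B,Q)·P(B,Q).

P(W|do(E)): backdoor, adjust for {B, Q}.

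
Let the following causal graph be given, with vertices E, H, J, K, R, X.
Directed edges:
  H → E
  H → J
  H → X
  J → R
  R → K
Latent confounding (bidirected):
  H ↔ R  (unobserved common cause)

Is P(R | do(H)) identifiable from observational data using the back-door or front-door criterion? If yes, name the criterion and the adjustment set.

P(R|do(H)): frontdoor, adjust for {J}.

desc(H)\{H}={E,J,K,R,X}; candidates ⊆ {—}.
H↔R: latent back-door arc(s) into H.
size 0: {}; under {} H still reaches {K,R} ∋ R.
H↔R cannot be blocked by any observed set — no back-door set.
{J}: (i) intercepts every directed H→R path; (ii) no back-door H→{J}; (iii) {H} blocks every back-door {J}→R. Front-door holds.
P(R|do(H)) = Σ_{J} P(J|H) Σ_{H'} P(R|J,H')P(H').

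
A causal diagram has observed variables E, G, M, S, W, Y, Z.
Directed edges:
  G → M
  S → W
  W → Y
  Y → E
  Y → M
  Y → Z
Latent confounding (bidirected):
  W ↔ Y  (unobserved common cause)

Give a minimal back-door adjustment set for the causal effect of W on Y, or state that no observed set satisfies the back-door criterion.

W→Y: no observed back-door set.

desc(W)\{W}={E,M,Y,Z}; candidates ⊆ {G,S}.
W↔Y: latent back-door arc(s) into W.
size 0: {}; under {} W still reaches {E,M,S,Y,Z} ∋ Y.
size 1: {G}, {S}; under {G} W still reaches {E,M,S,Y,Z} ∋ Y.
size 2: {G,S}; under {G,S} W still reaches {E,M,Y,Z} ∋ Y.
W↔Y cannot be blocked by any observed set — no back-door set.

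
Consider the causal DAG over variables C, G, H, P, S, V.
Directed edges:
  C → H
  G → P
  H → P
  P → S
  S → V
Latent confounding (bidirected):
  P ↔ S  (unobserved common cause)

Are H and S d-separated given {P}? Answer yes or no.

No — H and S are d-connected given {P}.

Bayes-Ball from H | {P} reaches {C,G,S,V}.
S ∈ reach(H|{P}) ⇒ H ⊥̸ S | {P}.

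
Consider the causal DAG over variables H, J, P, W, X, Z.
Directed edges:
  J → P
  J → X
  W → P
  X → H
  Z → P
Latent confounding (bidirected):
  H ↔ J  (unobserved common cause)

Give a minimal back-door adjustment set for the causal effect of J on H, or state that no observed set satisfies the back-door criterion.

J→H: no observed back-door set.

desc(J)\{J}={H,P,X}; candidates ⊆ {W,Z}.
J↔H: latent back-door arc(s) into J.
size 0: {}; under {} J still reaches {H} ∋ H.
size 1: {W}, {Z}; under {W} J still reaches {H} ∋ H.
size 2: {W,Z}; under {W,Z} J still reaches {H} ∋ H.
J↔H cannot be blocked by any observed set — no back-door set.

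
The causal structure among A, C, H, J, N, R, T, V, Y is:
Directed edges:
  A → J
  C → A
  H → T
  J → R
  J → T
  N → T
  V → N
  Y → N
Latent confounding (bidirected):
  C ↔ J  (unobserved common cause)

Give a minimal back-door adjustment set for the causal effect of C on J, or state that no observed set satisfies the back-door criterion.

C→J: no observed back-door set.

desc(C)\{C}={A,J,R,T}; candidates ⊆ {H,N,V,Y}.
C↔J: latent back-door arc(s) into C.
size 0: {}; under {} C still reaches {J,R,T} ∋ J.
size 1: {H}, {N}, {V} …(+1); under {H} C still reaches {J,R,T} ∋ J.
size 2: {H,N}, {H,V}, {H,Y} …(+3); under {H,N} C still reaches {J,R,T} ∋ J.
C↔J cannot be blocked by any observed set — no back-door set.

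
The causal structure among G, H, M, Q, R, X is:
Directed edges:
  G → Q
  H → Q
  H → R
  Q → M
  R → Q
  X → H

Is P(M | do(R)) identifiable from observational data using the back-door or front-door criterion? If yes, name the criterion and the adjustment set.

desc(R)\{R}={M,Q}; candidates ⊆ {G,H,X}.
size 0: {}; under {} R still reaches {H,M,Q,X} ∋ M.
{H}: R⊥M given {H} in G with R→· removed — back-door holds.
P(M|do(R)) = Σ_{H} P(M|R,H)·P(H).

P(M|do(R)): backdoor, adjust for {H}.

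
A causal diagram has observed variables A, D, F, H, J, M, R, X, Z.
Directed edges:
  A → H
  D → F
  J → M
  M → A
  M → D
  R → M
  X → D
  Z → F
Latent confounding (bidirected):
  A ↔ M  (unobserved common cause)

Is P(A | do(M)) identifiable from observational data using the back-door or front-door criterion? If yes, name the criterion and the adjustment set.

P(A|do(M)): not identifiable (no BD/FD set).

desc(M)\{M}={A,D,F,H}; candidates ⊆ {J,R,X,Z}.
M↔A: latent back-door arc(s) into M.
size 0: {}; under {} M still reaches {A,H,J,R} ∋ A.
size 1: {J}, {R}, {X} …(+1); under {J} M still reaches {A,H,R} ∋ A.
size 2: {J,R}, {J,X}, {J,Z} …(+3); under {J,R} M still reaches {A,H} ∋ A.
M↔A cannot be blocked by any observed set — no back-door set.
No mediator lies on a directed M→…→A path.
Neither criterion identifies P(A|do(M)) in this graph.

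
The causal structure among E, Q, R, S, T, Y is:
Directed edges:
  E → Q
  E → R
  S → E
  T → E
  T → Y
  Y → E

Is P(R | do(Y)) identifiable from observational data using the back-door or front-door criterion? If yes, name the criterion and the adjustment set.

P(R|do(Y)): backdoor, adjust for {T}.

desc(Y)\{Y}={E,Q,R}; candidates ⊆ {S,T}.
size 0: {}; under {} Y still reaches {E,Q,R,T} ∋ R.
{T}: Y⊥R given {T} in G with Y→· removed — back-door holds.
P(R|do(Y)) = Σ_{T} P(R|Y,T)·P(T).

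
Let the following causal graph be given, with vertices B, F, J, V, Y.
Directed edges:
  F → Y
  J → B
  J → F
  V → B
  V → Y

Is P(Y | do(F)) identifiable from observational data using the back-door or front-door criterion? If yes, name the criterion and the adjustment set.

P(Y|do(F)): backdoor, adjust for ∅.

desc(F)\{F}={Y}; candidates ⊆ {B,J,V}.
∅: F⊥Y given ∅ in G with F→· removed — back-door holds.
P(Y|do(F)) = P(Y|F) — no adjustment needed.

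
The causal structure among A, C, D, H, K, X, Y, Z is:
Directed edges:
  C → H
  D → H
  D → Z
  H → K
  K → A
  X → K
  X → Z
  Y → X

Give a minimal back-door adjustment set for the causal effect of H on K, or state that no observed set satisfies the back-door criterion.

H→K: minimal back-door set ∅.

desc(H)\{H}={A,K}; candidates ⊆ {C,D,X,Y,Z}.
∅: H⊥K given ∅ in G with H→· removed — back-door holds.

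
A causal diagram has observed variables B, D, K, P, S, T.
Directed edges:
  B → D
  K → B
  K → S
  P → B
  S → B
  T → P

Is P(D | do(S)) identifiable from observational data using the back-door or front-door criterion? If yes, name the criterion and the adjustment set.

P(D|do(S)): backdoor, adjust for {K}.

desc(S)\{S}={B,D}; candidates ⊆ {K,P,T}.
size 0: {}; under {} S still reaches {B,D,K} ∋ D.
{K}: S⊥D given {K} in G with S→· removed — back-door holds.
P(D|do(S)) = Σ_{K} P(D|S,K)·P(K).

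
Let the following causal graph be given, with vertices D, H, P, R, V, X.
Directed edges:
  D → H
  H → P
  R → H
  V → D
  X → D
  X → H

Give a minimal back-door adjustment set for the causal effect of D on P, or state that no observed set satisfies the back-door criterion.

desc(D)\{D}={H,P}; candidates ⊆ {R,V,X}.
size 0: {}; under {} D still reaches {H,P,V,X} ∋ P.
{X}: D⊥P given {X} in G with D→· removed — back-door holds.

D→P: minimal back-door set {X}.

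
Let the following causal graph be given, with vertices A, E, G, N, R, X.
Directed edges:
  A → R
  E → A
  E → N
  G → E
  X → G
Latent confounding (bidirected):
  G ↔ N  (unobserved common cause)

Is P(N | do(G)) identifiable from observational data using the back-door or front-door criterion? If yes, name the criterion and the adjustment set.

P(N|do(G)): frontdoor, adjust for {E}.

desc(G)\{G}={A,E,N,R}; candidates ⊆ {X}.
G↔N: latent back-door arc(s) into G.
size 0: {}; under {} G still reaches {N,X} ∋ N.
size 1: {X}; under {X} G still reaches {N} ∋ N.
G↔N cannot be blocked by any observed set — no back-door set.
{E}: (i) intercepts every directed G→N path; (ii) no back-door G→{E}; (iii) {G} blocks every back-door {E}→N. Front-door holds.
P(N|do(G)) = Σ_{E} P(E|G) Σ_{G'} P(N|E,G')P(G').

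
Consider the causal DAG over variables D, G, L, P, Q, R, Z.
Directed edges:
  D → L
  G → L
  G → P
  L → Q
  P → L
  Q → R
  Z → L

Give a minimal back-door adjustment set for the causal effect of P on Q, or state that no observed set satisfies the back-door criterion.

desc(P)\{P}={L,Q,R}; candidates ⊆ {D,G,Z}.
size 0: {}; under {} P still reaches {G,L,Q,R} ∋ Q.
{G}: P⊥Q given {G} in G with P→· removed — back-door holds.

P→Q: minimal back-door set {G}.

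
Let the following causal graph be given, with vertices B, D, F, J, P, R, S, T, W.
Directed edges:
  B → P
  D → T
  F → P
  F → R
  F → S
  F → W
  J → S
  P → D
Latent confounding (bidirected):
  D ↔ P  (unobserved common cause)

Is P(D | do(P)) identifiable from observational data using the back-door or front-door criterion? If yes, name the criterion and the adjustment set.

desc(P)\{P}={D,T}; candidates ⊆ {B,F,J,R,S,W}.
P↔D: latent back-door arc(s) into P.
size 0: {}; under {} P still reaches {B,D,F,R,S,T,W} ∋ D.
size 1: {B}, {F}, {J} …(+3); under {B} P still reaches {D,F,R,S,T,W} ∋ D.
size 2: {B,F}, {B,J}, {B,R} …(+12); under {B,F} P still reaches {D,T} ∋ D.
P↔D cannot be blocked by any observed set — no back-door set.
No mediator lies on a directed P→…→D path.
Neither criterion identifies P(D|do(P)) in this graph.

P(D|do(P)): not identifiable (no BD/FD set).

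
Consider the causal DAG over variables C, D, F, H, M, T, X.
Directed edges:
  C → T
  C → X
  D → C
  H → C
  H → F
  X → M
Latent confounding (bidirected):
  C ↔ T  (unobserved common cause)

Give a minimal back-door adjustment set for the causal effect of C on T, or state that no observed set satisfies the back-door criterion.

desc(C)\{C}={M,T,X}; candidates ⊆ {D,F,H}.
C↔T: latent back-door arc(s) into C.
size 0: {}; under {} C still reaches {D,F,H,T} ∋ T.
size 1: {D}, {F}, {H}; under {D} C still reaches {F,H,T} ∋ T.
size 2: {D,F}, {D,H}, {F,H}; under {D,F} C still reaches {H,T} ∋ T.
C↔T cannot be blocked by any observed set — no back-door set.

C→T: no observed back-door set.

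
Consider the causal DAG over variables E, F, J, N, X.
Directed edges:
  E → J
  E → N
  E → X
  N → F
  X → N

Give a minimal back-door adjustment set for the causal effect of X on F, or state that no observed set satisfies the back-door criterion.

X→F: minimal back-door set {E}.

desc(X)\{X}={F,N}; candidates ⊆ {E,J}.
size 0: {}; under {} X still reaches {E,F,J,N} ∋ F.
{E}: X⊥F given {E} in G with X→· removed — back-door holds.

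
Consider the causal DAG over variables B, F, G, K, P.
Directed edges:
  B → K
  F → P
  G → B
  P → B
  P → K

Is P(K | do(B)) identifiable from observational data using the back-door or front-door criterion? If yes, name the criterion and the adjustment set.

desc(B)\{B}={K}; candidates ⊆ {F,G,P}.
size 0: {}; under {} B still reaches {F,G,K,P} ∋ K.
{P}: B⊥K given {P} in G with B→· removed — back-door holds.
P(K|do(B)) = Σ_{P} P(K|B,P)·P(P).

P(K|do(B)): backdoor, adjust for {P}.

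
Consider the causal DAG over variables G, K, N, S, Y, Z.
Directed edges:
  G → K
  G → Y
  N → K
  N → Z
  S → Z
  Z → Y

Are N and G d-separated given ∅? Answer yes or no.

Yes — N ⊥ G | ∅.

Bayes-Ball from N | ∅ reaches {K,Y,Z}.
G ∉ reach(N|∅) ⇒ N ⊥ G | ∅.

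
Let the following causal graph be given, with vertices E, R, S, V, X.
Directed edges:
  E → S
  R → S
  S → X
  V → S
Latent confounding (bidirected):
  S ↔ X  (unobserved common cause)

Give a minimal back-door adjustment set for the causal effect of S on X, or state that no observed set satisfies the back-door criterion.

S→X: no observed back-door set.

desc(S)\{S}={X}; candidates ⊆ {E,R,V}.
S↔X: latent back-door arc(s) into S.
size 0: {}; under {} S still reaches {E,R,V,X} ∋ X.
size 1: {E}, {R}, {V}; under {E} S still reaches {R,V,X} ∋ X.
size 2: {E,R}, {E,V}, {R,V}; under {E,R} S still reaches {V,X} ∋ X.
S↔X cannot be blocked by any observed set — no back-door set.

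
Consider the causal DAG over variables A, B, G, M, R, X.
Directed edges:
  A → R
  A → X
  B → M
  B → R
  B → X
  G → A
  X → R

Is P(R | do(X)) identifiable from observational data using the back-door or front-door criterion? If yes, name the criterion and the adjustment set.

P(R|do(X)): backdoor, adjust for {A, B}.

desc(X)\{X}={R}; candidates ⊆ {A,B,G,M}.
size 0: {}; under {} X still reaches {A,B,G,M,R} ∋ R.
size 1: {A}, {B}, {G} …(+1); under {A} X still reaches {B,M,R} ∋ R.
{A,B}: X⊥R given {A,B} in G with X→· removed — back-door holds.
P(R|do(X)) = Σ_{A,B} P(R|X,A,B)·P(A,B).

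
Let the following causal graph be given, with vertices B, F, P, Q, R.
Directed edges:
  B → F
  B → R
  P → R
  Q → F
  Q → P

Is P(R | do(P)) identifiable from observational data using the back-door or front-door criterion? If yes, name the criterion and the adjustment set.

P(R|do(P)): backdoor, adjust for ∅.

desc(P)\{P}={R}; candidates ⊆ {B,F,Q}.
∅: P⊥R given ∅ in G with P→· removed — back-door holds.
P(R|do(P)) = P(R|P) — no adjustment needed.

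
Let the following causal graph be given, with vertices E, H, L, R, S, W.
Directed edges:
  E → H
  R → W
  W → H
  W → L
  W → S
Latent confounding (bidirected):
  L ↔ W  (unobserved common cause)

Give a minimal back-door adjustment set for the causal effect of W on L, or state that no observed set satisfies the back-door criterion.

desc(W)\{W}={H,L,S}; candidates ⊆ {E,R}.
W↔L: latent back-door arc(s) into W.
size 0: {}; under {} W still reaches {L,R} ∋ L.
size 1: {E}, {R}; under {E} W still reaches {L,R} ∋ L.
size 2: {E,R}; under {E,R} W still reaches {L} ∋ L.
W↔L cannot be blocked by any observed set — no back-door set.

W→L: no observed back-door set.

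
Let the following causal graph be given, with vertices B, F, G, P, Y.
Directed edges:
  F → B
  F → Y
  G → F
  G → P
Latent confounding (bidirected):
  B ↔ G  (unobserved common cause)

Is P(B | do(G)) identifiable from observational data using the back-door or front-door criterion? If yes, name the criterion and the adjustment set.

P(B|do(G)): frontdoor, adjust for {F}.

desc(G)\{G}={B,F,P,Y}; candidates ⊆ {—}.
G↔B: latent back-door arc(s) into G.
size 0: {}; under {} G still reaches {B} ∋ B.
G↔B cannot be blocked by any observed set — no back-door set.
{F}: (i) intercepts every directed G→B path; (ii) no back-door G→{F}; (iii) {G} blocks every back-door {F}→B. Front-door holds.
P(B|do(G)) = Σ_{F} P(F|G) Σ_{G'} P(B|F,G')P(G').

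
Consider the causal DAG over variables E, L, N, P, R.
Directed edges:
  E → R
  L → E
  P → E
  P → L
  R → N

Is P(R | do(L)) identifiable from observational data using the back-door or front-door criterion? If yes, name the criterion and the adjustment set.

P(R|do(L)): backdoor, adjust for {P}.

desc(L)\{L}={E,N,R}; candidates ⊆ {P}.
size 0: {}; under {} L still reaches {E,N,P,R} ∋ R.
{P}: L⊥R given {P} in G with L→· removed — back-door holds.
P(R|do(L)) = Σ_{P} P(R|L,P)·P(P).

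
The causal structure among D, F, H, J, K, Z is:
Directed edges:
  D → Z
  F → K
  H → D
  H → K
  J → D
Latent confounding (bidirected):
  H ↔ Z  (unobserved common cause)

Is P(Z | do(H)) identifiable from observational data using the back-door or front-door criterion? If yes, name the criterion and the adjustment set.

P(Z|do(H)): frontdoor, adjust for {D}.

desc(H)\{H}={D,K,Z}; candidates ⊆ {F,J}.
H↔Z: latent back-door arc(s) into H.
size 0: {}; under {} H still reaches {Z} ∋ Z.
size 1: {F}, {J}; under {F} H still reaches {Z} ∋ Z.
size 2: {F,J}; under {F,J} H still reaches {Z} ∋ Z.
H↔Z cannot be blocked by any observed set — no back-door set.
{D}: (i) intercepts every directed H→Z path; (ii) no back-door H→{D}; (iii) {H} blocks every back-door {D}→Z. Front-door holds.
P(Z|do(H)) = Σ_{D} P(D|H) Σ_{H'} P(Z|D,H')P(H').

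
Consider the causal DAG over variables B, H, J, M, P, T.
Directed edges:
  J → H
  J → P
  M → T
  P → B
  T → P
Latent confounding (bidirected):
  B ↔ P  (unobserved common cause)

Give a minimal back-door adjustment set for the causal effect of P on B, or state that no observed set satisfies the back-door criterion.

P→B: no observed back-door set.

desc(P)\{P}={B}; candidates ⊆ {H,J,M,T}.
P↔B: latent back-door arc(s) into P.
size 0: {}; under {} P still reaches {B,H,J,M,T} ∋ B.
size 1: {H}, {J}, {M} …(+1); under {H} P still reaches {B,J,M,T} ∋ B.
size 2: {H,J}, {H,M}, {H,T} …(+3); under {H,J} P still reaches {B,M,T} ∋ B.
P↔B cannot be blocked by any observed set — no back-door set.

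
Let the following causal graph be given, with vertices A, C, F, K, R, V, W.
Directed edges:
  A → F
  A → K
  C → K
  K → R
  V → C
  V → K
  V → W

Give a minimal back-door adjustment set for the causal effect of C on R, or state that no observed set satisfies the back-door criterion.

C→R: minimal back-door set {V}.

desc(C)\{C}={K,R}; candidates ⊆ {A,F,V,W}.
size 0: {}; under {} C still reaches {K,R,V,W} ∋ R.
{V}: C⊥R given {V} in G with C→· removed — back-door holds.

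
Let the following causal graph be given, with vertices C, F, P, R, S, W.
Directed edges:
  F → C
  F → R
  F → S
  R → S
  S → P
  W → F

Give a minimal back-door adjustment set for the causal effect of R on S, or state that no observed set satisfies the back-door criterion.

R→S: minimal back-door set {F}.

desc(R)\{R}={P,S}; candidates ⊆ {C,F,W}.
size 0: {}; under {} R still reaches {C,F,P,S,W} ∋ S.
{F}: R⊥S given {F} in G with R→· removed — back-door holds.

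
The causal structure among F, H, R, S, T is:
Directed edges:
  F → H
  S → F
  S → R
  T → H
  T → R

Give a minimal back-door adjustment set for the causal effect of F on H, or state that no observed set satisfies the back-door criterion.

F→H: minimal back-door set ∅.

desc(F)\{F}={H}; candidates ⊆ {R,S,T}.
∅: F⊥H given ∅ in G with F→· removed — back-door holds.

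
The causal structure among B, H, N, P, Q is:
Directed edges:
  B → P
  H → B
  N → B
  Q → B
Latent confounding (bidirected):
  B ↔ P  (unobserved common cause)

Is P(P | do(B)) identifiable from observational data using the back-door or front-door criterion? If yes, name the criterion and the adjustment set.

P(P|do(B)): not identifiable (no BD/FD set).

desc(B)\{B}={P}; candidates ⊆ {H,N,Q}.
B↔P: latent back-door arc(s) into B.
size 0: {}; under {} B still reaches {H,N,P,Q} ∋ P.
size 1: {H}, {N}, {Q}; under {H} B still reaches {N,P,Q} ∋ P.
size 2: {H,N}, {H,Q}, {N,Q}; under {H,N} B still reaches {P,Q} ∋ P.
B↔P cannot be blocked by any observed set — no back-door set.
No mediator lies on a directed B→…→P path.
Neither criterion identifies P(P|do(B)) in this graph.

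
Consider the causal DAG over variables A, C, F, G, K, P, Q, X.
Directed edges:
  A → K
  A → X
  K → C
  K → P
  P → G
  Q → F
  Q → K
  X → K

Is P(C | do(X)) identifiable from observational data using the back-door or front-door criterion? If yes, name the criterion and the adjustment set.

desc(X)\{X}={C,G,K,P}; candidates ⊆ {A,F,Q}.
size 0: {}; under {} X still reaches {A,C,G,K,P} ∋ C.
{A}: X⊥C given {A} in G with X→· removed — back-door holds.
P(C|do(X)) = Σ_{A} P(C|X,A)·P(A).

P(C|do(X)): backdoor, adjust for {A}.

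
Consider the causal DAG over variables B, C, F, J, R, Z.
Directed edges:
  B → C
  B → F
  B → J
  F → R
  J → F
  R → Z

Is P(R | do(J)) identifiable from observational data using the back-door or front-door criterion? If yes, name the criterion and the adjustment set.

desc(J)\{J}={F,R,Z}; candidates ⊆ {B,C}.
size 0: {}; under {} J still reaches {B,C,F,R,Z} ∋ R.
{B}: J⊥R given {B} in G with J→· removed — back-door holds.
P(R|do(J)) = Σ_{B} P(R|J,B)·P(B).

P(R|do(J)): backdoor, adjust for {B}.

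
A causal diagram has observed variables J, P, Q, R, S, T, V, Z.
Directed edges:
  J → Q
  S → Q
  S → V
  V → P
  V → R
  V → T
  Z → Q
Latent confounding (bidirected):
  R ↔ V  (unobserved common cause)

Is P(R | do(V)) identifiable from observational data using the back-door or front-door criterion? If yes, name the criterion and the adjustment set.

desc(V)\{V}={P,R,T}; candidates ⊆ {J,Q,S,Z}.
V↔R: latent back-door arc(s) into V.
size 0: {}; under {} V still reaches {Q,R,S} ∋ R.
size 1: {J}, {Q}, {S} …(+1); under {J} V still reaches {Q,R,S} ∋ R.
size 2: {J,Q}, {J,S}, {J,Z} …(+3); under {J,Q} V still reaches {R,S,Z} ∋ R.
V↔R cannot be blocked by any observed set — no back-door set.
No mediator lies on a directed V→…→R path.
Neither criterion identifies P(R|do(V)) in this graph.

P(R|do(V)): not identifiable (no BD/FD set).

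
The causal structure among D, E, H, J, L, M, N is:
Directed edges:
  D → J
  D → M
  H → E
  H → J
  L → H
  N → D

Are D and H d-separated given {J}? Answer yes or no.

No — D and H are d-connected given {J}.

Bayes-Ball from D | {J} reaches {E,H,L,M,N}.
H ∈ reach(D|{J}) ⇒ D ⊥̸ H | {J}.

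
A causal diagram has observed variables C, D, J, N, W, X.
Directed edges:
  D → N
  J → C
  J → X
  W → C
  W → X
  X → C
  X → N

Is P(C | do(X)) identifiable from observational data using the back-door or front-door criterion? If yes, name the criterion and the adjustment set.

P(C|do(X)): backdoor, adjust for {J, W}.

desc(X)\{X}={C,N}; candidates ⊆ {D,J,W}.
size 0: {}; under {} X still reaches {C,J,W} ∋ C.
size 1: {D}, {J}, {W}; under {D} X still reaches {C,J,W} ∋ C.
{J,W}: X⊥C given {J,W} in G with X→· removed — back-door holds.
P(C|do(X)) = Σ_{J,W} P(C|X,J,W)·P(J,W).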